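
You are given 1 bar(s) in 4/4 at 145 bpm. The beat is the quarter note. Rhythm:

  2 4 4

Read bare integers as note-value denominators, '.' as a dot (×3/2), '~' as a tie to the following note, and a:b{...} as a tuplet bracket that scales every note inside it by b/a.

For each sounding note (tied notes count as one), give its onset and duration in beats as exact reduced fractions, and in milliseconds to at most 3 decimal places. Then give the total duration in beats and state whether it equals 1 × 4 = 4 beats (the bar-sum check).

1) 0.0ms=0b +827.586ms=2b
2) 827.586ms=2b +413.793ms=1b
3) 1241.379ms=3b +413.793ms=1b
Σ=4b of 4 (145bpm 4/4) — PASS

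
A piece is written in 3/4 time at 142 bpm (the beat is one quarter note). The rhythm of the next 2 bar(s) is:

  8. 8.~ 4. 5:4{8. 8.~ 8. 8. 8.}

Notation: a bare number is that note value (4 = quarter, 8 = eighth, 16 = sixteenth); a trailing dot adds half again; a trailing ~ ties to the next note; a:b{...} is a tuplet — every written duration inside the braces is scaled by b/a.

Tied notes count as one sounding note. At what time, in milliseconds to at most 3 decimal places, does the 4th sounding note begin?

note 4 onset = 18/5b = 1521.127ms

1. 0.0ms @ 0 + 316.901ms (3/4)
2. 316.901ms @ 3/4 + 950.704ms (9/4)
3. 1267.606ms @ 3 + 253.521ms (3/5)
4. 1521.127ms @ 18/5 + 507.042ms (6/5)
5. 2028.169ms @ 24/5 + 253.521ms (3/5)
6. 2281.69ms @ 27/5 + 253.521ms (3/5)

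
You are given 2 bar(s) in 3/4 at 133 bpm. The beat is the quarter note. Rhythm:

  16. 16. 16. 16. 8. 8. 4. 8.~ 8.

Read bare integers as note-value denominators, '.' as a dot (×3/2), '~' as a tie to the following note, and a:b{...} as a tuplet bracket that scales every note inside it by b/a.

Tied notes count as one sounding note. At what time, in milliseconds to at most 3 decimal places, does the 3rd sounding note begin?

note 3 onset = 3/4b = 338.346ms

1. 0.0ms @ 0 + 169.173ms (3/8)
2. 169.173ms @ 3/8 + 169.173ms (3/8)
3. 338.346ms @ 3/4 + 169.173ms (3/8)
4. 507.519ms @ 9/8 + 169.173ms (3/8)
5. 676.692ms @ 3/2 + 338.346ms (3/4)
6. 1015.038ms @ 9/4 + 338.346ms (3/4)
7. 1353.383ms @ 3 + 676.692ms (3/2)
8. 2030.075ms @ 9/2 + 676.692ms (3/2)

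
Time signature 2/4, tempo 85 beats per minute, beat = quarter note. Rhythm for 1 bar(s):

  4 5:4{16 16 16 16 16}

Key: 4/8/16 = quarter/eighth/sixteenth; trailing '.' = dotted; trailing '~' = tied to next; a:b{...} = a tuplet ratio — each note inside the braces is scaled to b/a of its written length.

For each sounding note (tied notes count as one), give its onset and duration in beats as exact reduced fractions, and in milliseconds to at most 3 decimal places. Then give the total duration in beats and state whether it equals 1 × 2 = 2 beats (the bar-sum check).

1) 0.0ms=0b +705.882ms=1b
2) 705.882ms=1b +141.176ms=1/5b
3) 847.059ms=6/5b +141.176ms=1/5b
4) 988.235ms=7/5b +141.176ms=1/5b
5) 1129.412ms=8/5b +141.176ms=1/5b
6) 1270.588ms=9/5b +141.176ms=1/5b
Σ=2b of 2 (85bpm 2/4) — PASS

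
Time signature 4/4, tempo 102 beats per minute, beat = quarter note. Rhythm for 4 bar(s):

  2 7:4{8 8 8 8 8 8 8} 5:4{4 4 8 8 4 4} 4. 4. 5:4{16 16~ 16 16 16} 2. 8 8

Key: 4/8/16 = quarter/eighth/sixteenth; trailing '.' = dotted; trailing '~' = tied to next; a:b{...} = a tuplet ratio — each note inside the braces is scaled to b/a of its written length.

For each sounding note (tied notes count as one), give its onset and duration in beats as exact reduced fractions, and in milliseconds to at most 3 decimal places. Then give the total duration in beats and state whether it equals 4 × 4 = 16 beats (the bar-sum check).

1) 0.0ms=0b +1176.471ms=2b
2) 1176.471ms=2b +168.067ms=2/7b
3) 1344.538ms=16/7b +168.067ms=2/7b
4) 1512.605ms=18/7b +168.067ms=2/7b
5) 1680.672ms=20/7b +168.067ms=2/7b
6) 1848.739ms=22/7b +168.067ms=2/7b
7) 2016.807ms=24/7b +168.067ms=2/7b
8) 2184.874ms=26/7b +168.067ms=2/7b
9) 2352.941ms=4b +470.588ms=4/5b
10) 2823.529ms=24/5b +470.588ms=4/5b
11) 3294.118ms=28/5b +235.294ms=2/5b
12) 3529.412ms=6b +235.294ms=2/5b
13) 3764.706ms=32/5b +470.588ms=4/5b
14) 4235.294ms=36/5b +470.588ms=4/5b
15) 4705.882ms=8b +882.353ms=3/2b
16) 5588.235ms=19/2b +882.353ms=3/2b
17) 6470.588ms=11b +117.647ms=1/5b
18) 6588.235ms=56/5b +235.294ms=2/5b
19) 6823.529ms=58/5b +117.647ms=1/5b
20) 6941.176ms=59/5b +117.647ms=1/5b
21) 7058.824ms=12b +1764.706ms=3b
22) 8823.529ms=15b +294.118ms=1/2b
23) 9117.647ms=31/2b +294.118ms=1/2b
Σ=16b of 16 (102bpm 4/4) — PASS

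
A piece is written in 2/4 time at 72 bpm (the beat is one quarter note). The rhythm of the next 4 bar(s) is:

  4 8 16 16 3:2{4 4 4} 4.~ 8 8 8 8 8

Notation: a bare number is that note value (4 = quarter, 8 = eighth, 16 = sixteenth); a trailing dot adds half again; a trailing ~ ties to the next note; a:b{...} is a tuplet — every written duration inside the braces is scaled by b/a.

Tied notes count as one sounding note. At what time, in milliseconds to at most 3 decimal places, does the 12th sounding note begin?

1. 0.0ms @ 0 + 833.333ms (1)
2. 833.333ms @ 1 + 416.667ms (1/2)
3. 1250.0ms @ 3/2 + 208.333ms (1/4)
4. 1458.333ms @ 7/4 + 208.333ms (1/4)
5. 1666.667ms @ 2 + 555.556ms (2/3)
6. 2222.222ms @ 8/3 + 555.556ms (2/3)
7. 2777.778ms @ 10/3 + 555.556ms (2/3)
8. 3333.333ms @ 4 + 1666.667ms (2)
9. 5000.0ms @ 6 + 416.667ms (1/2)
10. 5416.667ms @ 13/2 + 416.667ms (1/2)
11. 5833.333ms @ 7 + 416.667ms (1/2)
12. 6250.0ms @ 15/2 + 416.667ms (1/2)

note 12 onset = 15/2b = 6250.0ms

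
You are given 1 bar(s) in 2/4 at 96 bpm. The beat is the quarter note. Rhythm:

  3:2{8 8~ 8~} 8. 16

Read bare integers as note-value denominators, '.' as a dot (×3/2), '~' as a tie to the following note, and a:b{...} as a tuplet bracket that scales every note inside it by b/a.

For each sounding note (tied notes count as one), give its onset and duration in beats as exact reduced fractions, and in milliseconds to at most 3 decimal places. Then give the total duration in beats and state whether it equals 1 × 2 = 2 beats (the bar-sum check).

1) 0.0ms=0b +208.333ms=1/3b
2) 208.333ms=1/3b +885.417ms=17/12b
3) 1093.75ms=7/4b +156.25ms=1/4b
Σ=2b of 2 (96bpm 2/4) — PASS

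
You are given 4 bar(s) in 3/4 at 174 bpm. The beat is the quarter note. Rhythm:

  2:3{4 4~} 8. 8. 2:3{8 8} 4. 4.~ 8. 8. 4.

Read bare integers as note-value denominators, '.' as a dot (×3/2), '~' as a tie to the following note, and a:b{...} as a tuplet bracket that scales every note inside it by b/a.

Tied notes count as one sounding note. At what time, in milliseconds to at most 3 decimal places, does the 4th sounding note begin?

1. 0.0ms @ 0 + 517.241ms (3/2)
2. 517.241ms @ 3/2 + 775.862ms (9/4)
3. 1293.103ms @ 15/4 + 258.621ms (3/4)
4. 1551.724ms @ 9/2 + 258.621ms (3/4)
5. 1810.345ms @ 21/4 + 258.621ms (3/4)
6. 2068.966ms @ 6 + 517.241ms (3/2)
7. 2586.207ms @ 15/2 + 775.862ms (9/4)
8. 3362.069ms @ 39/4 + 258.621ms (3/4)
9. 3620.69ms @ 21/2 + 517.241ms (3/2)

note 4 onset = 9/2b = 1551.724ms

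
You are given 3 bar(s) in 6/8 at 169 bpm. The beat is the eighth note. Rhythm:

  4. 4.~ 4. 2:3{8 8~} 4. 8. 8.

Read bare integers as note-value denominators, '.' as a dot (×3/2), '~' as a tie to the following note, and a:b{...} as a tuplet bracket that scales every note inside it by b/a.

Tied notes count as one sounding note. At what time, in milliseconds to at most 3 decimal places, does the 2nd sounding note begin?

1. 0.0ms @ 0 + 1065.089ms (3)
2. 1065.089ms @ 3 + 2130.178ms (6)
3. 3195.266ms @ 9 + 532.544ms (3/2)
4. 3727.811ms @ 21/2 + 1597.633ms (9/2)
5. 5325.444ms @ 15 + 532.544ms (3/2)
6. 5857.988ms @ 33/2 + 532.544ms (3/2)

note 2 onset = 3b = 1065.089ms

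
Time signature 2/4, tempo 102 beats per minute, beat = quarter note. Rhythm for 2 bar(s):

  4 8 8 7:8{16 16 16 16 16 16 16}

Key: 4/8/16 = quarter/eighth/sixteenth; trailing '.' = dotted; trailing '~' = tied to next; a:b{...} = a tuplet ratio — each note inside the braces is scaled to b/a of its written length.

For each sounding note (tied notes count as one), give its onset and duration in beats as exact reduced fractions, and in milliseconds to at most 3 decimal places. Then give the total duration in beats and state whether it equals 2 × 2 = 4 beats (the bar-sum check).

1) 0.0ms=0b +588.235ms=1b
2) 588.235ms=1b +294.118ms=1/2b
3) 882.353ms=3/2b +294.118ms=1/2b
4) 1176.471ms=2b +168.067ms=2/7b
5) 1344.538ms=16/7b +168.067ms=2/7b
6) 1512.605ms=18/7b +168.067ms=2/7b
7) 1680.672ms=20/7b +168.067ms=2/7b
8) 1848.739ms=22/7b +168.067ms=2/7b
9) 2016.807ms=24/7b +168.067ms=2/7b
10) 2184.874ms=26/7b +168.067ms=2/7b
Σ=4b of 4 (102bpm 2/4) — PASS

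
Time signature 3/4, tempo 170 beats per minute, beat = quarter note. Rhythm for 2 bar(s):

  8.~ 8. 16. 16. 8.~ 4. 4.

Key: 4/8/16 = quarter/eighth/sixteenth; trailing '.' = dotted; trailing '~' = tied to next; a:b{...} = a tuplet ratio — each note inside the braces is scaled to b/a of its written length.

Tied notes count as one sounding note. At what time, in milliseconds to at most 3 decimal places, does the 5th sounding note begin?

note 5 onset = 9/2b = 1588.235ms

1. 0.0ms @ 0 + 529.412ms (3/2)
2. 529.412ms @ 3/2 + 132.353ms (3/8)
3. 661.765ms @ 15/8 + 132.353ms (3/8)
4. 794.118ms @ 9/4 + 794.118ms (9/4)
5. 1588.235ms @ 9/2 + 529.412ms (3/2)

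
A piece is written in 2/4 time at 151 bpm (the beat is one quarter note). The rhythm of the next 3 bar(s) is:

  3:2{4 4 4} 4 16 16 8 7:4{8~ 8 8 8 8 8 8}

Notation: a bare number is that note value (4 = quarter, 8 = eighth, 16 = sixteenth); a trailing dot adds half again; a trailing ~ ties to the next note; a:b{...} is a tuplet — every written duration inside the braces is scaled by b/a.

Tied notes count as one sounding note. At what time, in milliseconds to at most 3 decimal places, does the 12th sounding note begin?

note 12 onset = 38/7b = 2157.048ms

1. 0.0ms @ 0 + 264.901ms (2/3)
2. 264.901ms @ 2/3 + 264.901ms (2/3)
3. 529.801ms @ 4/3 + 264.901ms (2/3)
4. 794.702ms @ 2 + 397.351ms (1)
5. 1192.053ms @ 3 + 99.338ms (1/4)
6. 1291.391ms @ 13/4 + 99.338ms (1/4)
7. 1390.728ms @ 7/2 + 198.675ms (1/2)
8. 1589.404ms @ 4 + 227.058ms (4/7)
9. 1816.462ms @ 32/7 + 113.529ms (2/7)
10. 1929.991ms @ 34/7 + 113.529ms (2/7)
11. 2043.519ms @ 36/7 + 113.529ms (2/7)
12. 2157.048ms @ 38/7 + 113.529ms (2/7)
13. 2270.577ms @ 40/7 + 113.529ms (2/7)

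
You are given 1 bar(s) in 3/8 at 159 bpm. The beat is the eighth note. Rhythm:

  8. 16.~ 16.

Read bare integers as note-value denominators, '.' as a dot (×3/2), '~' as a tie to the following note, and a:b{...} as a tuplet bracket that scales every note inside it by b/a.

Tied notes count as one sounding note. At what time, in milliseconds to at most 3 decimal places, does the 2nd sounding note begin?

note 2 onset = 3/2b = 566.038ms

1. 0.0ms @ 0 + 566.038ms (3/2)
2. 566.038ms @ 3/2 + 566.038ms (3/2)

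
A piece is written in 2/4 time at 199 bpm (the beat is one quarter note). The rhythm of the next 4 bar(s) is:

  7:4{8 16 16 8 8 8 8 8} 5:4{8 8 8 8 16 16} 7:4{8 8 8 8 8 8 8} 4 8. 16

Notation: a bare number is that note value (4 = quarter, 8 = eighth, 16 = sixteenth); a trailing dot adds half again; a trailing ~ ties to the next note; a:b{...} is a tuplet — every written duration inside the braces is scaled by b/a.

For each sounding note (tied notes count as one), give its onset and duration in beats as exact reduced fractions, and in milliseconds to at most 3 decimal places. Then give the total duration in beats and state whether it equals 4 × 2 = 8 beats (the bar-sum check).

1) 0.0ms=0b +86.145ms=2/7b
2) 86.145ms=2/7b +43.073ms=1/7b
3) 129.218ms=3/7b +43.073ms=1/7b
4) 172.29ms=4/7b +86.145ms=2/7b
5) 258.435ms=6/7b +86.145ms=2/7b
6) 344.58ms=8/7b +86.145ms=2/7b
7) 430.725ms=10/7b +86.145ms=2/7b
8) 516.87ms=12/7b +86.145ms=2/7b
9) 603.015ms=2b +120.603ms=2/5b
10) 723.618ms=12/5b +120.603ms=2/5b
11) 844.221ms=14/5b +120.603ms=2/5b
12) 964.824ms=16/5b +120.603ms=2/5b
13) 1085.427ms=18/5b +60.302ms=1/5b
14) 1145.729ms=19/5b +60.302ms=1/5b
15) 1206.03ms=4b +86.145ms=2/7b
16) 1292.175ms=30/7b +86.145ms=2/7b
17) 1378.32ms=32/7b +86.145ms=2/7b
18) 1464.465ms=34/7b +86.145ms=2/7b
19) 1550.61ms=36/7b +86.145ms=2/7b
20) 1636.755ms=38/7b +86.145ms=2/7b
21) 1722.9ms=40/7b +86.145ms=2/7b
22) 1809.045ms=6b +301.508ms=1b
23) 2110.553ms=7b +226.131ms=3/4b
24) 2336.683ms=31/4b +75.377ms=1/4b
Σ=8b of 8 (199bpm 2/4) — PASS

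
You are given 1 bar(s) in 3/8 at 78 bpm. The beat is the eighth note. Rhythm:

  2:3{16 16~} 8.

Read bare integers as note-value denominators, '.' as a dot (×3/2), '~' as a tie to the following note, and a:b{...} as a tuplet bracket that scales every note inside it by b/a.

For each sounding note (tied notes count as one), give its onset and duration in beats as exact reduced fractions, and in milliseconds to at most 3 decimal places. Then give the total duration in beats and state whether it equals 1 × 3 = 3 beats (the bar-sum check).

1) 0.0ms=0b +576.923ms=3/4b
2) 576.923ms=3/4b +1730.769ms=9/4b
Σ=3b of 3 (78bpm 3/8) — PASS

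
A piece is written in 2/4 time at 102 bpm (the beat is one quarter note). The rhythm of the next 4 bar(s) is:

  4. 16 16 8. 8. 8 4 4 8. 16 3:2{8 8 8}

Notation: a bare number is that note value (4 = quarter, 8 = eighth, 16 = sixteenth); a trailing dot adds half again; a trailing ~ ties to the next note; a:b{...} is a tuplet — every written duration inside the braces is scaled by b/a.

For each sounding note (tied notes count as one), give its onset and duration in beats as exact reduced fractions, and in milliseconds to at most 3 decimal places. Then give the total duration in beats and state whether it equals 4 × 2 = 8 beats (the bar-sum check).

1) 0.0ms=0b +882.353ms=3/2b
2) 882.353ms=3/2b +147.059ms=1/4b
3) 1029.412ms=7/4b +147.059ms=1/4b
4) 1176.471ms=2b +441.176ms=3/4b
5) 1617.647ms=11/4b +441.176ms=3/4b
6) 2058.824ms=7/2b +294.118ms=1/2b
7) 2352.941ms=4b +588.235ms=1b
8) 2941.176ms=5b +588.235ms=1b
9) 3529.412ms=6b +441.176ms=3/4b
10) 3970.588ms=27/4b +147.059ms=1/4b
11) 4117.647ms=7b +196.078ms=1/3b
12) 4313.725ms=22/3b +196.078ms=1/3b
13) 4509.804ms=23/3b +196.078ms=1/3b
Σ=8b of 8 (102bpm 2/4) — PASS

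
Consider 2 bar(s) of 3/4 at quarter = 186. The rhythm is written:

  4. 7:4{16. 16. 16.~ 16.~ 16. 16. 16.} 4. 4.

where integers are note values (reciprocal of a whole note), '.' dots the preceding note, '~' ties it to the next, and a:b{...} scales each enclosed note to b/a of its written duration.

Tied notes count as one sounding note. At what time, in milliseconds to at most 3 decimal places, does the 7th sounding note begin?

note 7 onset = 3b = 967.742ms

1. 0.0ms @ 0 + 483.871ms (3/2)
2. 483.871ms @ 3/2 + 69.124ms (3/14)
3. 552.995ms @ 12/7 + 69.124ms (3/14)
4. 622.12ms @ 27/14 + 207.373ms (9/14)
5. 829.493ms @ 18/7 + 69.124ms (3/14)
6. 898.618ms @ 39/14 + 69.124ms (3/14)
7. 967.742ms @ 3 + 483.871ms (3/2)
8. 1451.613ms @ 9/2 + 483.871ms (3/2)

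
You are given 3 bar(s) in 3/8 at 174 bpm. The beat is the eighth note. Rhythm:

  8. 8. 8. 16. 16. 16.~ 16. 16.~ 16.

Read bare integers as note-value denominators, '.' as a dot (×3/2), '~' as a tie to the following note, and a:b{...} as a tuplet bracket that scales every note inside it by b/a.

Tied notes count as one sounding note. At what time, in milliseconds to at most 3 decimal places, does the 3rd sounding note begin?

1. 0.0ms @ 0 + 517.241ms (3/2)
2. 517.241ms @ 3/2 + 517.241ms (3/2)
3. 1034.483ms @ 3 + 517.241ms (3/2)
4. 1551.724ms @ 9/2 + 258.621ms (3/4)
5. 1810.345ms @ 21/4 + 258.621ms (3/4)
6. 2068.966ms @ 6 + 517.241ms (3/2)
7. 2586.207ms @ 15/2 + 517.241ms (3/2)

note 3 onset = 3b = 1034.483ms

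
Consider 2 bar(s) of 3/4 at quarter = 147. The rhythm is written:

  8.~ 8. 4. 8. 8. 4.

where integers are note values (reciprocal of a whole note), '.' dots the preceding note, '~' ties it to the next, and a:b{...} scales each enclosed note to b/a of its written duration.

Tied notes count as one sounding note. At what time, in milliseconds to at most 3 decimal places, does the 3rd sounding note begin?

note 3 onset = 3b = 1224.49ms

1. 0.0ms @ 0 + 612.245ms (3/2)
2. 612.245ms @ 3/2 + 612.245ms (3/2)
3. 1224.49ms @ 3 + 306.122ms (3/4)
4. 1530.612ms @ 15/4 + 306.122ms (3/4)
5. 1836.735ms @ 9/2 + 612.245ms (3/2)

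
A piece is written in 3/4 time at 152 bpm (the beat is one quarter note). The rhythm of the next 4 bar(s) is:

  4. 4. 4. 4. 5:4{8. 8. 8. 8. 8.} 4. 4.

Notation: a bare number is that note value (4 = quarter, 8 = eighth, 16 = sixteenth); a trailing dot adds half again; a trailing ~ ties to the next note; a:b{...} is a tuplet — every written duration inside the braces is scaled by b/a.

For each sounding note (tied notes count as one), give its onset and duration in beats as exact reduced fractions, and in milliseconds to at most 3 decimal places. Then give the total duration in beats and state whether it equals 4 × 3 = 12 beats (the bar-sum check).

1) 0.0ms=0b +592.105ms=3/2b
2) 592.105ms=3/2b +592.105ms=3/2b
3) 1184.211ms=3b +592.105ms=3/2b
4) 1776.316ms=9/2b +592.105ms=3/2b
5) 2368.421ms=6b +236.842ms=3/5b
6) 2605.263ms=33/5b +236.842ms=3/5b
7) 2842.105ms=36/5b +236.842ms=3/5b
8) 3078.947ms=39/5b +236.842ms=3/5b
9) 3315.789ms=42/5b +236.842ms=3/5b
10) 3552.632ms=9b +592.105ms=3/2b
11) 4144.737ms=21/2b +592.105ms=3/2b
Σ=12b of 12 (152bpm 3/4) — PASS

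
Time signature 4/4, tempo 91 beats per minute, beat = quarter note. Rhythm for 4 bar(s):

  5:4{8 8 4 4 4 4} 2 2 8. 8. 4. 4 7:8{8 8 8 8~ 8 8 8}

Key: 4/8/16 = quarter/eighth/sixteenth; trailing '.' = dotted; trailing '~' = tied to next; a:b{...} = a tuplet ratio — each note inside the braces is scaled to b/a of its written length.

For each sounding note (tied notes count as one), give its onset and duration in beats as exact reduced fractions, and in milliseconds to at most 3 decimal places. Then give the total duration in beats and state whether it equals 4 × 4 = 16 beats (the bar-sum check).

1) 0.0ms=0b +263.736ms=2/5b
2) 263.736ms=2/5b +263.736ms=2/5b
3) 527.473ms=4/5b +527.473ms=4/5b
4) 1054.945ms=8/5b +527.473ms=4/5b
5) 1582.418ms=12/5b +527.473ms=4/5b
6) 2109.89ms=16/5b +527.473ms=4/5b
7) 2637.363ms=4b +1318.681ms=2b
8) 3956.044ms=6b +1318.681ms=2b
9) 5274.725ms=8b +494.505ms=3/4b
10) 5769.231ms=35/4b +494.505ms=3/4b
11) 6263.736ms=19/2b +989.011ms=3/2b
12) 7252.747ms=11b +659.341ms=1b
13) 7912.088ms=12b +376.766ms=4/7b
14) 8288.854ms=88/7b +376.766ms=4/7b
15) 8665.62ms=92/7b +376.766ms=4/7b
16) 9042.386ms=96/7b +753.532ms=8/7b
17) 9795.918ms=104/7b +376.766ms=4/7b
18) 10172.684ms=108/7b +376.766ms=4/7b
Σ=16b of 16 (91bpm 4/4) — PASS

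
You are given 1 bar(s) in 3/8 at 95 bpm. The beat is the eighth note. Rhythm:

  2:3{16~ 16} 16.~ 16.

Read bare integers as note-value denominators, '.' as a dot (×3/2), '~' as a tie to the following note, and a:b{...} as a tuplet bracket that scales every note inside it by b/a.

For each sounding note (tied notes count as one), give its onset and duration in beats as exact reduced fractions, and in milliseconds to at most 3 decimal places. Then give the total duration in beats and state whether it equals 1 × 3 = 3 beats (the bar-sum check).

1) 0.0ms=0b +947.368ms=3/2b
2) 947.368ms=3/2b +947.368ms=3/2b
Σ=3b of 3 (95bpm 3/8) — PASS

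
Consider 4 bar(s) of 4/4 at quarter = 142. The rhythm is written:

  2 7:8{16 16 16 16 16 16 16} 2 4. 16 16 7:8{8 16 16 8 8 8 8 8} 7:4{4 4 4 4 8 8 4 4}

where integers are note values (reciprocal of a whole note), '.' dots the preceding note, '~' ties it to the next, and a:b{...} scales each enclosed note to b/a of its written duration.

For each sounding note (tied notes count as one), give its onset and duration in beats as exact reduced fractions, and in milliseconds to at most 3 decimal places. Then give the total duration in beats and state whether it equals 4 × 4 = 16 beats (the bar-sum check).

1) 0.0ms=0b +845.07ms=2b
2) 845.07ms=2b +120.724ms=2/7b
3) 965.795ms=16/7b +120.724ms=2/7b
4) 1086.519ms=18/7b +120.724ms=2/7b
5) 1207.243ms=20/7b +120.724ms=2/7b
6) 1327.968ms=22/7b +120.724ms=2/7b
7) 1448.692ms=24/7b +120.724ms=2/7b
8) 1569.416ms=26/7b +120.724ms=2/7b
9) 1690.141ms=4b +845.07ms=2b
10) 2535.211ms=6b +633.803ms=3/2b
11) 3169.014ms=15/2b +105.634ms=1/4b
12) 3274.648ms=31/4b +105.634ms=1/4b
13) 3380.282ms=8b +241.449ms=4/7b
14) 3621.73ms=60/7b +120.724ms=2/7b
15) 3742.455ms=62/7b +120.724ms=2/7b
16) 3863.179ms=64/7b +241.449ms=4/7b
17) 4104.628ms=68/7b +241.449ms=4/7b
18) 4346.076ms=72/7b +241.449ms=4/7b
19) 4587.525ms=76/7b +241.449ms=4/7b
20) 4828.974ms=80/7b +241.449ms=4/7b
21) 5070.423ms=12b +241.449ms=4/7b
22) 5311.871ms=88/7b +241.449ms=4/7b
23) 5553.32ms=92/7b +241.449ms=4/7b
24) 5794.769ms=96/7b +241.449ms=4/7b
25) 6036.217ms=100/7b +120.724ms=2/7b
26) 6156.942ms=102/7b +120.724ms=2/7b
27) 6277.666ms=104/7b +241.449ms=4/7b
28) 6519.115ms=108/7b +241.449ms=4/7b
Σ=16b of 16 (142bpm 4/4) — PASS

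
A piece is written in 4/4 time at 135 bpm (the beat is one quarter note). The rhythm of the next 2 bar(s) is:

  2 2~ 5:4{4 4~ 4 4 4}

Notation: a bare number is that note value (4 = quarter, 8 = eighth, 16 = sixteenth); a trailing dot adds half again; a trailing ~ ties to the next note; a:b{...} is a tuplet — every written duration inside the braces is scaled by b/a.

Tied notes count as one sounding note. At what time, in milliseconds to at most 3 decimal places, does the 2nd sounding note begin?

1. 0.0ms @ 0 + 888.889ms (2)
2. 888.889ms @ 2 + 1244.444ms (14/5)
3. 2133.333ms @ 24/5 + 711.111ms (8/5)
4. 2844.444ms @ 32/5 + 355.556ms (4/5)
5. 3200.0ms @ 36/5 + 355.556ms (4/5)

note 2 onset = 2b = 888.889ms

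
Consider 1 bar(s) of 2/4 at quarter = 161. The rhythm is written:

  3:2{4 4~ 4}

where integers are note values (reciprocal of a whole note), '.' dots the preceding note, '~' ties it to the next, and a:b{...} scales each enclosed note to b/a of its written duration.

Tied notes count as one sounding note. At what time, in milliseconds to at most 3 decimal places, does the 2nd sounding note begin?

1. 0.0ms @ 0 + 248.447ms (2/3)
2. 248.447ms @ 2/3 + 496.894ms (4/3)

note 2 onset = 2/3b = 248.447ms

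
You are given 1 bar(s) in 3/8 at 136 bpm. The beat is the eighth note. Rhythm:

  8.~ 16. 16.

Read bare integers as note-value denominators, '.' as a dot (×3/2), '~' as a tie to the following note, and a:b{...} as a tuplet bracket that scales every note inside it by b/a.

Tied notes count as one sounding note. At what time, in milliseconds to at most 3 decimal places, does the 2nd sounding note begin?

note 2 onset = 9/4b = 992.647ms

1. 0.0ms @ 0 + 992.647ms (9/4)
2. 992.647ms @ 9/4 + 330.882ms (3/4)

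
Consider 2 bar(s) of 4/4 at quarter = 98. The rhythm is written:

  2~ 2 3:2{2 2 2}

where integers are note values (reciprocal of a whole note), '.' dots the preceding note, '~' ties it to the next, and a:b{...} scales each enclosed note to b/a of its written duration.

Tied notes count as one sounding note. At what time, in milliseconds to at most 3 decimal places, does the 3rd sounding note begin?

note 3 onset = 16/3b = 3265.306ms

1. 0.0ms @ 0 + 2448.98ms (4)
2. 2448.98ms @ 4 + 816.327ms (4/3)
3. 3265.306ms @ 16/3 + 816.327ms (4/3)
4. 4081.633ms @ 20/3 + 816.327ms (4/3)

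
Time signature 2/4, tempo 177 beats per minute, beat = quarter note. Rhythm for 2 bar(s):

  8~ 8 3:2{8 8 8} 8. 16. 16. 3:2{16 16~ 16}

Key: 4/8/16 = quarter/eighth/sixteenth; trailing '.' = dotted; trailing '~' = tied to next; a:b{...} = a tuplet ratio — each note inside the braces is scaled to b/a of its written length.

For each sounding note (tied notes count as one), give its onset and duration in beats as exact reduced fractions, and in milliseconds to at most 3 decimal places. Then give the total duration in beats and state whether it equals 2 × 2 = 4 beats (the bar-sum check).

1) 0.0ms=0b +338.983ms=1b
2) 338.983ms=1b +112.994ms=1/3b
3) 451.977ms=4/3b +112.994ms=1/3b
4) 564.972ms=5/3b +112.994ms=1/3b
5) 677.966ms=2b +254.237ms=3/4b
6) 932.203ms=11/4b +127.119ms=3/8b
7) 1059.322ms=25/8b +127.119ms=3/8b
8) 1186.441ms=7/2b +56.497ms=1/6b
9) 1242.938ms=11/3b +112.994ms=1/3b
Σ=4b of 4 (177bpm 2/4) — PASS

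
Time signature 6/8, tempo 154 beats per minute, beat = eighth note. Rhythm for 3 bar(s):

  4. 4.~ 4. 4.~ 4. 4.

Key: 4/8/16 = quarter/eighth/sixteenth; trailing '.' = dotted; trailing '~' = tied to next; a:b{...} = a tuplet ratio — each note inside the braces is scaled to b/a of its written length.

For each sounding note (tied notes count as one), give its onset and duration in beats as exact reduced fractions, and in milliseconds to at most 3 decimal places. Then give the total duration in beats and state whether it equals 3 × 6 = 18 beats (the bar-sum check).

1) 0.0ms=0b +1168.831ms=3b
2) 1168.831ms=3b +2337.662ms=6b
3) 3506.494ms=9b +2337.662ms=6b
4) 5844.156ms=15b +1168.831ms=3b
Σ=18b of 18 (154bpm 6/8) — PASS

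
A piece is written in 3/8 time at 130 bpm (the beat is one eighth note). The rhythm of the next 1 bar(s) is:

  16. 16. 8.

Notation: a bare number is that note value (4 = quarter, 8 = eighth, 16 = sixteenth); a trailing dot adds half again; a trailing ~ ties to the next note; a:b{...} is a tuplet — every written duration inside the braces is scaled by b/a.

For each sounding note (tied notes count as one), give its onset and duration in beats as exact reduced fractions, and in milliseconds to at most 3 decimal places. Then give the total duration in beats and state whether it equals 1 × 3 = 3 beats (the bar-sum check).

1) 0.0ms=0b +346.154ms=3/4b
2) 346.154ms=3/4b +346.154ms=3/4b
3) 692.308ms=3/2b +692.308ms=3/2b
Σ=3b of 3 (130bpm 3/8) — PASS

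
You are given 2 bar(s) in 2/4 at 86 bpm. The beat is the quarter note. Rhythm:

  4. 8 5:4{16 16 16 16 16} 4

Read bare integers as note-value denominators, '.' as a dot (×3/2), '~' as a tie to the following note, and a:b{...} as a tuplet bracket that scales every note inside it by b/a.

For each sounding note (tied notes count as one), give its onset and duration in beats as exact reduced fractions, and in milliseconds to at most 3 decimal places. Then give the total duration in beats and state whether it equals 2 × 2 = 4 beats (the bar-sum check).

1) 0.0ms=0b +1046.512ms=3/2b
2) 1046.512ms=3/2b +348.837ms=1/2b
3) 1395.349ms=2b +139.535ms=1/5b
4) 1534.884ms=11/5b +139.535ms=1/5b
5) 1674.419ms=12/5b +139.535ms=1/5b
6) 1813.953ms=13/5b +139.535ms=1/5b
7) 1953.488ms=14/5b +139.535ms=1/5b
8) 2093.023ms=3b +697.674ms=1b
Σ=4b of 4 (86bpm 2/4) — PASS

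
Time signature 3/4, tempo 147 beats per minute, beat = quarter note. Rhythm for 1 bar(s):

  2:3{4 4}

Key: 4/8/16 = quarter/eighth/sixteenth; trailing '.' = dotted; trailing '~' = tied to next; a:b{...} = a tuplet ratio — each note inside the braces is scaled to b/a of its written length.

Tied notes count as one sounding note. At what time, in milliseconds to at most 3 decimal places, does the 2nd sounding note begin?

note 2 onset = 3/2b = 612.245ms

1. 0.0ms @ 0 + 612.245ms (3/2)
2. 612.245ms @ 3/2 + 612.245ms (3/2)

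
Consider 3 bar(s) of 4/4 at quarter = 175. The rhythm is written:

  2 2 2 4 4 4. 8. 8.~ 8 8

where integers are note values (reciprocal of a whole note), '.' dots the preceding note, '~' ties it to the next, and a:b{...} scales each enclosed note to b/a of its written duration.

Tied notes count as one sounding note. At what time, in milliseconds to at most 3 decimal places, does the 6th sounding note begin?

note 6 onset = 8b = 2742.857ms

1. 0.0ms @ 0 + 685.714ms (2)
2. 685.714ms @ 2 + 685.714ms (2)
3. 1371.429ms @ 4 + 685.714ms (2)
4. 2057.143ms @ 6 + 342.857ms (1)
5. 2400.0ms @ 7 + 342.857ms (1)
6. 2742.857ms @ 8 + 514.286ms (3/2)
7. 3257.143ms @ 19/2 + 257.143ms (3/4)
8. 3514.286ms @ 41/4 + 428.571ms (5/4)
9. 3942.857ms @ 23/2 + 171.429ms (1/2)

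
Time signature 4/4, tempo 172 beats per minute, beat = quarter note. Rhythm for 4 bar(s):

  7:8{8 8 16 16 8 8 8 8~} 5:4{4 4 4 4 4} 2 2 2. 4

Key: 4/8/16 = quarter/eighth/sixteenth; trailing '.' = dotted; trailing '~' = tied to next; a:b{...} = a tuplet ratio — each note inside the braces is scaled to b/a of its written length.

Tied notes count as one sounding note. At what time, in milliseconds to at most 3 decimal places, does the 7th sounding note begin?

1. 0.0ms @ 0 + 199.336ms (4/7)
2. 199.336ms @ 4/7 + 199.336ms (4/7)
3. 398.671ms @ 8/7 + 99.668ms (2/7)
4. 498.339ms @ 10/7 + 99.668ms (2/7)
5. 598.007ms @ 12/7 + 199.336ms (4/7)
6. 797.342ms @ 16/7 + 199.336ms (4/7)
7. 996.678ms @ 20/7 + 199.336ms (4/7)
8. 1196.013ms @ 24/7 + 478.405ms (48/35)
9. 1674.419ms @ 24/5 + 279.07ms (4/5)
10. 1953.488ms @ 28/5 + 279.07ms (4/5)
11. 2232.558ms @ 32/5 + 279.07ms (4/5)
12. 2511.628ms @ 36/5 + 279.07ms (4/5)
13. 2790.698ms @ 8 + 697.674ms (2)
14. 3488.372ms @ 10 + 697.674ms (2)
15. 4186.047ms @ 12 + 1046.512ms (3)
16. 5232.558ms @ 15 + 348.837ms (1)

note 7 onset = 20/7b = 996.678ms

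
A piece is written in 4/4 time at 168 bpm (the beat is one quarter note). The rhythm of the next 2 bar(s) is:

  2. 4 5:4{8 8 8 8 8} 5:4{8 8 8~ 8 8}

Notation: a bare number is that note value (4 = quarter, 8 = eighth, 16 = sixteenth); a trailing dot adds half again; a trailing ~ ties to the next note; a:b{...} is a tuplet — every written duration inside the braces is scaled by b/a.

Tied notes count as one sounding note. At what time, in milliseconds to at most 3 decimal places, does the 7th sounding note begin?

1. 0.0ms @ 0 + 1071.429ms (3)
2. 1071.429ms @ 3 + 357.143ms (1)
3. 1428.571ms @ 4 + 142.857ms (2/5)
4. 1571.429ms @ 22/5 + 142.857ms (2/5)
5. 1714.286ms @ 24/5 + 142.857ms (2/5)
6. 1857.143ms @ 26/5 + 142.857ms (2/5)
7. 2000.0ms @ 28/5 + 142.857ms (2/5)
8. 2142.857ms @ 6 + 142.857ms (2/5)
9. 2285.714ms @ 32/5 + 142.857ms (2/5)
10. 2428.571ms @ 34/5 + 285.714ms (4/5)
11. 2714.286ms @ 38/5 + 142.857ms (2/5)

note 7 onset = 28/5b = 2000.0ms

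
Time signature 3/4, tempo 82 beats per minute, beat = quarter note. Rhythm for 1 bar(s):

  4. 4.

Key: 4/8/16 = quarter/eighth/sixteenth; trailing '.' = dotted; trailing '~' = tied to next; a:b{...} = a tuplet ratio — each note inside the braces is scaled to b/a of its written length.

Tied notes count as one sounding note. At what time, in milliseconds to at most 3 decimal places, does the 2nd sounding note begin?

note 2 onset = 3/2b = 1097.561ms

1. 0.0ms @ 0 + 1097.561ms (3/2)
2. 1097.561ms @ 3/2 + 1097.561ms (3/2)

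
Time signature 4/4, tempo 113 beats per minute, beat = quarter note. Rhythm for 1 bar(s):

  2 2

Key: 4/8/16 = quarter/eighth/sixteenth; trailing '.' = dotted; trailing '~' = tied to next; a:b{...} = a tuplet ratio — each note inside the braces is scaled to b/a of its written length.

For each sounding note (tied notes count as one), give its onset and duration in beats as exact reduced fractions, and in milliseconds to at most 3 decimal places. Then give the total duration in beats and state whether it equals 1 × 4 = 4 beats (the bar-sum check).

1) 0.0ms=0b +1061.947ms=2b
2) 1061.947ms=2b +1061.947ms=2b
Σ=4b of 4 (113bpm 4/4) — PASS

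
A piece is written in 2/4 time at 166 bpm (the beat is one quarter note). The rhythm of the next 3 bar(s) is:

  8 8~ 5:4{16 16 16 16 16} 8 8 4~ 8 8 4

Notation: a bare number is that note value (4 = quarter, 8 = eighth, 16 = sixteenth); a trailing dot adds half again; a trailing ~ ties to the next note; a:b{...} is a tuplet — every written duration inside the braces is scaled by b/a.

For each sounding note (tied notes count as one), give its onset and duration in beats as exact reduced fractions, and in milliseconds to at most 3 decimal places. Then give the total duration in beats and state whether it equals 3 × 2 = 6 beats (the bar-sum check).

1) 0.0ms=0b +180.723ms=1/2b
2) 180.723ms=1/2b +253.012ms=7/10b
3) 433.735ms=6/5b +72.289ms=1/5b
4) 506.024ms=7/5b +72.289ms=1/5b
5) 578.313ms=8/5b +72.289ms=1/5b
6) 650.602ms=9/5b +72.289ms=1/5b
7) 722.892ms=2b +180.723ms=1/2b
8) 903.614ms=5/2b +180.723ms=1/2b
9) 1084.337ms=3b +542.169ms=3/2b
10) 1626.506ms=9/2b +180.723ms=1/2b
11) 1807.229ms=5b +361.446ms=1b
Σ=6b of 6 (166bpm 2/4) — PASS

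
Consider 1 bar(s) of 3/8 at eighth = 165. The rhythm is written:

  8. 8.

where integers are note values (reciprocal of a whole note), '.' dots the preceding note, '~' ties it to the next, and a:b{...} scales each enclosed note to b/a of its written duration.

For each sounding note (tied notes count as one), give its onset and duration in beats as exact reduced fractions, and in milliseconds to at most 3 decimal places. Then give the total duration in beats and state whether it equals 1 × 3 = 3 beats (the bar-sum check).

1) 0.0ms=0b +545.455ms=3/2b
2) 545.455ms=3/2b +545.455ms=3/2b
Σ=3b of 3 (165bpm 3/8) — PASS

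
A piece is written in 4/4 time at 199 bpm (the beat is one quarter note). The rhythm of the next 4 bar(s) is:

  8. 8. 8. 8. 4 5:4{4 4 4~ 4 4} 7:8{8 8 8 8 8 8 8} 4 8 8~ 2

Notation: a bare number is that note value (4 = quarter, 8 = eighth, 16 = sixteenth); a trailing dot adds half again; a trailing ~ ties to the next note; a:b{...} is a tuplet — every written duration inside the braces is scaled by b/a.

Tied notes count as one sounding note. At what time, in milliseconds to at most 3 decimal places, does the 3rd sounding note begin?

note 3 onset = 3/2b = 452.261ms

1. 0.0ms @ 0 + 226.131ms (3/4)
2. 226.131ms @ 3/4 + 226.131ms (3/4)
3. 452.261ms @ 3/2 + 226.131ms (3/4)
4. 678.392ms @ 9/4 + 226.131ms (3/4)
5. 904.523ms @ 3 + 301.508ms (1)
6. 1206.03ms @ 4 + 241.206ms (4/5)
7. 1447.236ms @ 24/5 + 241.206ms (4/5)
8. 1688.442ms @ 28/5 + 482.412ms (8/5)
9. 2170.854ms @ 36/5 + 241.206ms (4/5)
10. 2412.06ms @ 8 + 172.29ms (4/7)
11. 2584.35ms @ 60/7 + 172.29ms (4/7)
12. 2756.64ms @ 64/7 + 172.29ms (4/7)
13. 2928.93ms @ 68/7 + 172.29ms (4/7)
14. 3101.22ms @ 72/7 + 172.29ms (4/7)
15. 3273.51ms @ 76/7 + 172.29ms (4/7)
16. 3445.8ms @ 80/7 + 172.29ms (4/7)
17. 3618.09ms @ 12 + 301.508ms (1)
18. 3919.598ms @ 13 + 150.754ms (1/2)
19. 4070.352ms @ 27/2 + 753.769ms (5/2)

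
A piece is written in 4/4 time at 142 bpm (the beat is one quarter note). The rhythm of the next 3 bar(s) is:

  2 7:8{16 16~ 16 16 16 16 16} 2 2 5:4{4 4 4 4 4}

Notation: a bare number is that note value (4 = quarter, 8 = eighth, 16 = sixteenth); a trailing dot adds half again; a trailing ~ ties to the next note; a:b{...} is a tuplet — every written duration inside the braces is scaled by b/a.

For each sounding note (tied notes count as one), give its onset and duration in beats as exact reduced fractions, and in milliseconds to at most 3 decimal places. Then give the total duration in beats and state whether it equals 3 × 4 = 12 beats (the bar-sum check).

1) 0.0ms=0b +845.07ms=2b
2) 845.07ms=2b +120.724ms=2/7b
3) 965.795ms=16/7b +241.449ms=4/7b
4) 1207.243ms=20/7b +120.724ms=2/7b
5) 1327.968ms=22/7b +120.724ms=2/7b
6) 1448.692ms=24/7b +120.724ms=2/7b
7) 1569.416ms=26/7b +120.724ms=2/7b
8) 1690.141ms=4b +845.07ms=2b
9) 2535.211ms=6b +845.07ms=2b
10) 3380.282ms=8b +338.028ms=4/5b
11) 3718.31ms=44/5b +338.028ms=4/5b
12) 4056.338ms=48/5b +338.028ms=4/5b
13) 4394.366ms=52/5b +338.028ms=4/5b
14) 4732.394ms=56/5b +338.028ms=4/5b
Σ=12b of 12 (142bpm 4/4) — PASS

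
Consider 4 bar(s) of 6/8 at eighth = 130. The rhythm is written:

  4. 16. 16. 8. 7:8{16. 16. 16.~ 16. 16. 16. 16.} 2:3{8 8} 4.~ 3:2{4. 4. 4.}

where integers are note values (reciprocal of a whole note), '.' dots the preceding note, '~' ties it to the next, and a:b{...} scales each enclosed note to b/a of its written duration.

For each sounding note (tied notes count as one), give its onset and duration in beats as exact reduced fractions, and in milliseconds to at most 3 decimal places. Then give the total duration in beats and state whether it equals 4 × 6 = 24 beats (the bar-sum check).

1) 0.0ms=0b +1384.615ms=3b
2) 1384.615ms=3b +346.154ms=3/4b
3) 1730.769ms=15/4b +346.154ms=3/4b
4) 2076.923ms=9/2b +692.308ms=3/2b
5) 2769.231ms=6b +395.604ms=6/7b
6) 3164.835ms=48/7b +395.604ms=6/7b
7) 3560.44ms=54/7b +791.209ms=12/7b
8) 4351.648ms=66/7b +395.604ms=6/7b
9) 4747.253ms=72/7b +395.604ms=6/7b
10) 5142.857ms=78/7b +395.604ms=6/7b
11) 5538.462ms=12b +692.308ms=3/2b
12) 6230.769ms=27/2b +692.308ms=3/2b
13) 6923.077ms=15b +2307.692ms=5b
14) 9230.769ms=20b +923.077ms=2b
15) 10153.846ms=22b +923.077ms=2b
Σ=24b of 24 (130bpm 6/8) — PASS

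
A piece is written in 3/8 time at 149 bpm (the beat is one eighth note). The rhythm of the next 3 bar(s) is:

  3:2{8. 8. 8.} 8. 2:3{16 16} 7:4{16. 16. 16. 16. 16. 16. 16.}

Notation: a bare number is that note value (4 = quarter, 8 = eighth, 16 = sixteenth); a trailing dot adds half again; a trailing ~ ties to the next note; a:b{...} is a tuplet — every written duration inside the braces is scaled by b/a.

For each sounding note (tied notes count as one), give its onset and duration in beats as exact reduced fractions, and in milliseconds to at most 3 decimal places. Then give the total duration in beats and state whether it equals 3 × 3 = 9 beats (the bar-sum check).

1) 0.0ms=0b +402.685ms=1b
2) 402.685ms=1b +402.685ms=1b
3) 805.369ms=2b +402.685ms=1b
4) 1208.054ms=3b +604.027ms=3/2b
5) 1812.081ms=9/2b +302.013ms=3/4b
6) 2114.094ms=21/4b +302.013ms=3/4b
7) 2416.107ms=6b +172.579ms=3/7b
8) 2588.686ms=45/7b +172.579ms=3/7b
9) 2761.266ms=48/7b +172.579ms=3/7b
10) 2933.845ms=51/7b +172.579ms=3/7b
11) 3106.424ms=54/7b +172.579ms=3/7b
12) 3279.003ms=57/7b +172.579ms=3/7b
13) 3451.582ms=60/7b +172.579ms=3/7b
Σ=9b of 9 (149bpm 3/8) — PASS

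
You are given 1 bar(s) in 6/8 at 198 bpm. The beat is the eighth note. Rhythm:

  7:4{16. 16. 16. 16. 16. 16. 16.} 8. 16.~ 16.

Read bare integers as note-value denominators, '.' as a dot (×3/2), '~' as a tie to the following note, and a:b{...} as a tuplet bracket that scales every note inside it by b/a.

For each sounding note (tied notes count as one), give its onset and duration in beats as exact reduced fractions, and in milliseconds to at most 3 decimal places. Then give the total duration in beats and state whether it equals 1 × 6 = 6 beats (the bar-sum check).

1) 0.0ms=0b +129.87ms=3/7b
2) 129.87ms=3/7b +129.87ms=3/7b
3) 259.74ms=6/7b +129.87ms=3/7b
4) 389.61ms=9/7b +129.87ms=3/7b
5) 519.481ms=12/7b +129.87ms=3/7b
6) 649.351ms=15/7b +129.87ms=3/7b
7) 779.221ms=18/7b +129.87ms=3/7b
8) 909.091ms=3b +454.545ms=3/2b
9) 1363.636ms=9/2b +454.545ms=3/2b
Σ=6b of 6 (198bpm 6/8) — PASS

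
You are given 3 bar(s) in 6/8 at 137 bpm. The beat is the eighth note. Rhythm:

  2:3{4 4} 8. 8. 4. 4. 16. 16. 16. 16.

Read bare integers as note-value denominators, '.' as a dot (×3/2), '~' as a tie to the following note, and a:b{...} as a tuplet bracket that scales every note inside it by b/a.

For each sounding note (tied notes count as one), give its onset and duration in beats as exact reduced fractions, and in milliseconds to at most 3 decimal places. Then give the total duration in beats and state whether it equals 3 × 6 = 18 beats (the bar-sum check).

1) 0.0ms=0b +1313.869ms=3b
2) 1313.869ms=3b +1313.869ms=3b
3) 2627.737ms=6b +656.934ms=3/2b
4) 3284.672ms=15/2b +656.934ms=3/2b
5) 3941.606ms=9b +1313.869ms=3b
6) 5255.474ms=12b +1313.869ms=3b
7) 6569.343ms=15b +328.467ms=3/4b
8) 6897.81ms=63/4b +328.467ms=3/4b
9) 7226.277ms=33/2b +328.467ms=3/4b
10) 7554.745ms=69/4b +328.467ms=3/4b
Σ=18b of 18 (137bpm 6/8) — PASS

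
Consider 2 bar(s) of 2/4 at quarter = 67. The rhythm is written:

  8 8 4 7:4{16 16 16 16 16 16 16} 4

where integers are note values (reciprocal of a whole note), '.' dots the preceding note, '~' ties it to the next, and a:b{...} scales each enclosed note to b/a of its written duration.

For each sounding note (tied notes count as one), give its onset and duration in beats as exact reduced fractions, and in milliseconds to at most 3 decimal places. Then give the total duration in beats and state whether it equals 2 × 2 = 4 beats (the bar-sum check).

1) 0.0ms=0b +447.761ms=1/2b
2) 447.761ms=1/2b +447.761ms=1/2b
3) 895.522ms=1b +895.522ms=1b
4) 1791.045ms=2b +127.932ms=1/7b
5) 1918.977ms=15/7b +127.932ms=1/7b
6) 2046.908ms=16/7b +127.932ms=1/7b
7) 2174.84ms=17/7b +127.932ms=1/7b
8) 2302.772ms=18/7b +127.932ms=1/7b
9) 2430.704ms=19/7b +127.932ms=1/7b
10) 2558.635ms=20/7b +127.932ms=1/7b
11) 2686.567ms=3b +895.522ms=1b
Σ=4b of 4 (67bpm 2/4) — PASS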